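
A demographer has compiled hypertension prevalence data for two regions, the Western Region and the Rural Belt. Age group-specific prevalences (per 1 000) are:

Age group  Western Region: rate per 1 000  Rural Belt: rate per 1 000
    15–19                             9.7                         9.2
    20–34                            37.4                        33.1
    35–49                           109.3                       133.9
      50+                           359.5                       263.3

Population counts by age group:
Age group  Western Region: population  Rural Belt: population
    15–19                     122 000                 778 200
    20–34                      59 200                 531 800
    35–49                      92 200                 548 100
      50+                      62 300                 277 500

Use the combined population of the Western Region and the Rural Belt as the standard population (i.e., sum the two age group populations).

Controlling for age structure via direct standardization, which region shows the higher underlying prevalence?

Combined standard total = 2 471 300; weights = 0.3643, 0.2391, 0.2591, 0.1375.
The Western Region: 0.3643×9.7 + 0.2391×37.4 + 0.2591×109.3 + 0.1375×359.5 = 90.2271 per 1 000.
The Rural Belt: 0.3643×9.2 + 0.2391×33.1 + 0.2591×133.9 + 0.1375×263.3 = 82.1630 per 1 000.

Western Region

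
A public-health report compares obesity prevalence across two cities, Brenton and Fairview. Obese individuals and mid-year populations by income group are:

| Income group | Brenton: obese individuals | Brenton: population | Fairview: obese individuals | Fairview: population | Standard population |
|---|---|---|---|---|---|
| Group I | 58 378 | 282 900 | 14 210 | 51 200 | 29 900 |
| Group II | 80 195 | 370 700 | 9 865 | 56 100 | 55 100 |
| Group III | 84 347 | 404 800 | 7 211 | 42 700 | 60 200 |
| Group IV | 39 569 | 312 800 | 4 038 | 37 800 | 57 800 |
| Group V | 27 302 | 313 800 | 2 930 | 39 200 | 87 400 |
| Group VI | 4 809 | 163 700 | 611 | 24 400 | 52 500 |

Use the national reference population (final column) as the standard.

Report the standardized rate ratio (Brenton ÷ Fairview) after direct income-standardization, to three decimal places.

Income-specific rates per 1 000 for Brenton: 206.356, 216.334, 208.367, 126.499, 87.004, 29.377.
For Fairview: 277.539, 175.847, 168.876, 106.825, 74.745, 25.041.
Standard total = 342 900; weights = 0.0872, 0.1607, 0.1756, 0.1686, 0.2549, 0.1531.
Brenton: 0.0872×206.356 + 0.1607×216.334 + 0.1756×208.367 + 0.1686×126.499 + 0.2549×87.004 + 0.1531×29.377 = 137.3341 per 1 000.
Fairview: 0.0872×277.539 + 0.1607×175.847 + 0.1756×168.876 + 0.1686×106.825 + 0.2549×74.745 + 0.1531×25.041 = 122.9973 per 1 000.
Ratio = 137.3341 ÷ 122.9973 = 1.11656.

1.117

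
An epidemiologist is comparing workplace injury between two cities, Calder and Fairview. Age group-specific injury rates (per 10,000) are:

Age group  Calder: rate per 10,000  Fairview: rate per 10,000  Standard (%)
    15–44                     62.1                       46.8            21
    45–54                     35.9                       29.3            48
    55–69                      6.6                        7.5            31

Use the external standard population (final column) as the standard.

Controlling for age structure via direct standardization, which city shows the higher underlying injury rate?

Standard weights: 0.21, 0.48, 0.31.
Calder: 0.2100×62.1 + 0.4800×35.9 + 0.3100×6.6 = 32.3190 per 10,000.
Fairview: 0.2100×46.8 + 0.4800×29.3 + 0.3100×7.5 = 26.2170 per 10,000.

Calder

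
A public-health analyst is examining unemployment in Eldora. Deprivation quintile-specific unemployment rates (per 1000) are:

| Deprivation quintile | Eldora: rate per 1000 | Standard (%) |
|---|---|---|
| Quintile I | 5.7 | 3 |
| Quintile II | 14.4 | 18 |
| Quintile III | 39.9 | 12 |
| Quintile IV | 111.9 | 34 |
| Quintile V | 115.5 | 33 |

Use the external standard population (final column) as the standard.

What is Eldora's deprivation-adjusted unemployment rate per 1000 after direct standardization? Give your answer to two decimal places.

Standard weights: 0.03, 0.18, 0.12, 0.34, 0.33.
Standardized rate: 0.0300×5.7 + 0.1800×14.4 + 0.1200×39.9 + 0.3400×111.9 + 0.3300×115.5 = 83.7120 per 1000.

83.71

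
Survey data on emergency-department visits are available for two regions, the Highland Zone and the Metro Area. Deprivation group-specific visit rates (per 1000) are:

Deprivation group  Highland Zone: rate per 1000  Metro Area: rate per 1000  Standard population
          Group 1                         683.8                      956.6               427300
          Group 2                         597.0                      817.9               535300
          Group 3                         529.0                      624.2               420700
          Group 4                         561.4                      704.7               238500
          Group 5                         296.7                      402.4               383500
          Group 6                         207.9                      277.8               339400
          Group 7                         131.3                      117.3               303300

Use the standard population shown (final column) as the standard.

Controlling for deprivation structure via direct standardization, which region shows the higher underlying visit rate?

Metro Area

Standard total = 2648000; weights = 0.1614, 0.2022, 0.1589, 0.0901, 0.1448, 0.1282, 0.1145.
The Highland Zone: 0.1614×683.8 + 0.2022×597.0 + 0.1589×529.0 + 0.0901×561.4 + 0.1448×296.7 + 0.1282×207.9 + 0.1145×131.3 = 450.2927 per 1000.
The Metro Area: 0.1614×956.6 + 0.2022×817.9 + 0.1589×624.2 + 0.0901×704.7 + 0.1448×402.4 + 0.1282×277.8 + 0.1145×117.3 = 589.6646 per 1000.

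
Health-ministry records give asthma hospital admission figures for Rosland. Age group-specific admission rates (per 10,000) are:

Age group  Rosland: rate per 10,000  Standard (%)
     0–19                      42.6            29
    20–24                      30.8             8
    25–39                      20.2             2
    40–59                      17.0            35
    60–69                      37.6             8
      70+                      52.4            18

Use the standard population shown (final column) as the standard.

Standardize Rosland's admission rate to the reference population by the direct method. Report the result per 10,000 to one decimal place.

33.6

Standard weights: 0.29, 0.08, 0.02, 0.35, 0.08, 0.18.
Standardized rate: 0.2900×42.6 + 0.0800×30.8 + 0.0200×20.2 + 0.3500×17.0 + 0.0800×37.6 + 0.1800×52.4 = 33.6120 per 10,000.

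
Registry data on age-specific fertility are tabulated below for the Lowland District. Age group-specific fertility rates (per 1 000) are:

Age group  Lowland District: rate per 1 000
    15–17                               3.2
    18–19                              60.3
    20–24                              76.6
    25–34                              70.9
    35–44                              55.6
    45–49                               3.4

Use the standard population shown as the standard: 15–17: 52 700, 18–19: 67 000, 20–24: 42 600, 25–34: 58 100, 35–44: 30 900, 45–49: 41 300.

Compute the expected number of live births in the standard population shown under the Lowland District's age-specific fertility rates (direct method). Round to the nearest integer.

Expected live births = Σ (standard pop × age-specific rate ÷ 1 000)
= 52 700×3.2/1 000 + 67 000×60.3/1 000 + 42 600×76.6/1 000 + 58 100×70.9/1 000 + 30 900×55.6/1 000 + 41 300×3.4/1 000
= 168.64 + 4040.10 + 3263.16 + 4119.29 + 1718.04 + 140.42 = 13449.65.

13450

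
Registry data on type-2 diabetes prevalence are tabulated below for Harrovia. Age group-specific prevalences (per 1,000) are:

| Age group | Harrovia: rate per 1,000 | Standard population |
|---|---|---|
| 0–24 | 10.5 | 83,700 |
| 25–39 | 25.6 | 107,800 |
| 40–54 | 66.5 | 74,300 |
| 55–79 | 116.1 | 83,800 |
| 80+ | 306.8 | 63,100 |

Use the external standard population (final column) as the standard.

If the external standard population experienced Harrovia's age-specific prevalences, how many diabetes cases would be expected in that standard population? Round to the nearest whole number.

37668

Expected diabetes cases = Σ (standard pop × age-specific rate ÷ 1,000)
= 83,700×10.5/1,000 + 107,800×25.6/1,000 + 74,300×66.5/1,000 + 83,800×116.1/1,000 + 63,100×306.8/1,000
= 878.85 + 2759.68 + 4940.95 + 9729.18 + 19359.08 = 37667.74.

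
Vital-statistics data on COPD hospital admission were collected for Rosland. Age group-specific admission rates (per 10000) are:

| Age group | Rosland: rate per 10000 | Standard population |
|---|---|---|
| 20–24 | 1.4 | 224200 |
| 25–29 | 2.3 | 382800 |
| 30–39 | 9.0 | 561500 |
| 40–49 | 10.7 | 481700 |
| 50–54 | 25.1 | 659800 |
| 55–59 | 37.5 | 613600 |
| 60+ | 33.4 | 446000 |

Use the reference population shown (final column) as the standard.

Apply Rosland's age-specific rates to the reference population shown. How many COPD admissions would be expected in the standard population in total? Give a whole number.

6587

Expected COPD admissions = Σ (standard pop × age-specific rate ÷ 10000)
= 224200×1.4/10000 + 382800×2.3/10000 + 561500×9.0/10000 + 481700×10.7/10000 + 659800×25.1/10000 + 613600×37.5/10000 + 446000×33.4/10000
= 31.39 + 88.04 + 505.35 + 515.42 + 1656.10 + 2301.00 + 1489.64 = 6586.94.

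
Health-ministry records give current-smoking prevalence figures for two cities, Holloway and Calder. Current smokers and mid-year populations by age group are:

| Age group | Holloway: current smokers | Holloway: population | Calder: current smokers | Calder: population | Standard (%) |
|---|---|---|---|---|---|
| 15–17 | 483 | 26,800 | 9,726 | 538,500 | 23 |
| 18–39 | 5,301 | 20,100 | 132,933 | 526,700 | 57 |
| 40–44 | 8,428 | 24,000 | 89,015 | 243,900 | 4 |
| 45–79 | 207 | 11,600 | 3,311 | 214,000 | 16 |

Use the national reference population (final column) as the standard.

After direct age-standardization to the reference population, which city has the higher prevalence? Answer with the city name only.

Age-specific rates per 1,000 for Holloway: 18.022, 263.731, 351.167, 17.845.
For Calder: 18.061, 252.388, 364.965, 15.472.
Standard weights: 0.23, 0.57, 0.04, 0.16.
Holloway: 0.2300×18.022 + 0.5700×263.731 + 0.0400×351.167 + 0.1600×17.845 = 171.3739 per 1,000.
Calder: 0.2300×18.061 + 0.5700×252.388 + 0.0400×364.965 + 0.1600×15.472 = 165.0896 per 1,000.

Holloway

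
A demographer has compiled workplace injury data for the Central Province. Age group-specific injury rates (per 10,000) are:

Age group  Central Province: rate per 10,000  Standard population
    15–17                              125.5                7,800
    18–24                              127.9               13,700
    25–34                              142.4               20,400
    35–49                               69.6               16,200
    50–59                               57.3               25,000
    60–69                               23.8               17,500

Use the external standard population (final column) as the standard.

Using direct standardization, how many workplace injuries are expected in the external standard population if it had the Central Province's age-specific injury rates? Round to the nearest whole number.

861

Expected workplace injuries = Σ (standard pop × age-specific rate ÷ 10,000)
= 7,800×125.5/10,000 + 13,700×127.9/10,000 + 20,400×142.4/10,000 + 16,200×69.6/10,000 + 25,000×57.3/10,000 + 17,500×23.8/10,000
= 97.89 + 175.22 + 290.50 + 112.75 + 143.25 + 41.65 = 861.26.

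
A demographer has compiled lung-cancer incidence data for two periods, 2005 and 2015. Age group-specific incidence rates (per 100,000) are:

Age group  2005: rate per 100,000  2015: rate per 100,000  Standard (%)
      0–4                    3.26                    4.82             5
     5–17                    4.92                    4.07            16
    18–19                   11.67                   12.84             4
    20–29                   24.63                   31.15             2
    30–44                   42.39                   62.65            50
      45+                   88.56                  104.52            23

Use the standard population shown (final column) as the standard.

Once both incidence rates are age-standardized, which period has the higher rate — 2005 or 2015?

Standard weights: 0.05, 0.16, 0.04, 0.02, 0.50, 0.23.
2005: 0.0500×3.26 + 0.1600×4.92 + 0.0400×11.67 + 0.0200×24.63 + 0.5000×42.39 + 0.2300×88.56 = 43.4734 per 100,000.
2015: 0.0500×4.82 + 0.1600×4.07 + 0.0400×12.84 + 0.0200×31.15 + 0.5000×62.65 + 0.2300×104.52 = 57.3934 per 100,000.

2015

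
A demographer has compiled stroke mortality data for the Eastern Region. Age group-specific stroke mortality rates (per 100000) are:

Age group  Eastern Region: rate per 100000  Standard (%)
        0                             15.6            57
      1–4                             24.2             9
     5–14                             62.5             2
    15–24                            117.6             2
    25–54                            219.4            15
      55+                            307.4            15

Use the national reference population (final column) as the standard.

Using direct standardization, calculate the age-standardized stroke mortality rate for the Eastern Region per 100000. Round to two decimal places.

Standard weights: 0.57, 0.09, 0.02, 0.02, 0.15, 0.15.
Standardized rate: 0.5700×15.6 + 0.0900×24.2 + 0.0200×62.5 + 0.0200×117.6 + 0.1500×219.4 + 0.1500×307.4 = 93.6920 per 100000.

93.69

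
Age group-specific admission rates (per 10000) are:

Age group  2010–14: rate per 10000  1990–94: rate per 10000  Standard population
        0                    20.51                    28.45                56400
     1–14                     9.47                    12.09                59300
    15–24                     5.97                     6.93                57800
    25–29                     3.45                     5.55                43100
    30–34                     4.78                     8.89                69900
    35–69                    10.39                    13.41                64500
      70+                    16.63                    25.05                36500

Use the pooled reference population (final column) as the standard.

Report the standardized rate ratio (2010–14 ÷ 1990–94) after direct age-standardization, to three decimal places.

0.713

Standard total = 387500; weights = 0.1455, 0.1530, 0.1492, 0.1112, 0.1804, 0.1665, 0.0942.
2010–14: 0.1455×20.51 + 0.1530×9.47 + 0.1492×5.97 + 0.1112×3.45 + 0.1804×4.78 + 0.1665×10.39 + 0.0942×16.63 = 9.8668 per 10000.
1990–94: 0.1455×28.45 + 0.1530×12.09 + 0.1492×6.93 + 0.1112×5.55 + 0.1804×8.89 + 0.1665×13.41 + 0.0942×25.05 = 13.8373 per 10000.
Ratio = 9.8668 ÷ 13.8373 = 0.71305.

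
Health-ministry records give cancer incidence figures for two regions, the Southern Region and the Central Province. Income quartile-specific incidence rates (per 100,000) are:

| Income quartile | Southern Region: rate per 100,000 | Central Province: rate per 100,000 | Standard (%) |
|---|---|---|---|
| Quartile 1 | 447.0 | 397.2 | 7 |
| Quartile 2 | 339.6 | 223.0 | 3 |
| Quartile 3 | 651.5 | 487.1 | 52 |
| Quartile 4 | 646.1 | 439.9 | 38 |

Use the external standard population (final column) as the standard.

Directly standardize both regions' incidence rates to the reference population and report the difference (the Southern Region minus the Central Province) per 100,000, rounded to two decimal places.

170.83

Standard weights: 0.07, 0.03, 0.52, 0.38.
The Southern Region: 0.0700×447.0 + 0.0300×339.6 + 0.5200×651.5 + 0.3800×646.1 = 625.7760 per 100,000.
The Central Province: 0.0700×397.2 + 0.0300×223.0 + 0.5200×487.1 + 0.3800×439.9 = 454.9480 per 100,000.
Difference = 625.7760 − 454.9480 = 170.8280.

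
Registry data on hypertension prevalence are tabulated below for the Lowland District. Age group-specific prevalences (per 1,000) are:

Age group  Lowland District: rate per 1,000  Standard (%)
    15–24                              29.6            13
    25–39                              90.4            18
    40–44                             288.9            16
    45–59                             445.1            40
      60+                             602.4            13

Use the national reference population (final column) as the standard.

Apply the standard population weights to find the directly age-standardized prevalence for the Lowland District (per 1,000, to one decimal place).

Standard weights: 0.13, 0.18, 0.16, 0.40, 0.13.
Standardized rate: 0.1300×29.6 + 0.1800×90.4 + 0.1600×288.9 + 0.4000×445.1 + 0.1300×602.4 = 322.6960 per 1,000.

322.7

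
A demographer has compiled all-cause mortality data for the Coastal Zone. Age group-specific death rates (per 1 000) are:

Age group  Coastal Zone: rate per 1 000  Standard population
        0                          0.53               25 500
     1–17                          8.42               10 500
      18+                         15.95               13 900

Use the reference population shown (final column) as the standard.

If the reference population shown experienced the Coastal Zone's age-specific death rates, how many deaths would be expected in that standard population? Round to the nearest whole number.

Expected deaths = Σ (standard pop × age-specific rate ÷ 1 000)
= 25 500×0.53/1 000 + 10 500×8.42/1 000 + 13 900×15.95/1 000
= 13.52 + 88.41 + 221.71 = 323.63.

324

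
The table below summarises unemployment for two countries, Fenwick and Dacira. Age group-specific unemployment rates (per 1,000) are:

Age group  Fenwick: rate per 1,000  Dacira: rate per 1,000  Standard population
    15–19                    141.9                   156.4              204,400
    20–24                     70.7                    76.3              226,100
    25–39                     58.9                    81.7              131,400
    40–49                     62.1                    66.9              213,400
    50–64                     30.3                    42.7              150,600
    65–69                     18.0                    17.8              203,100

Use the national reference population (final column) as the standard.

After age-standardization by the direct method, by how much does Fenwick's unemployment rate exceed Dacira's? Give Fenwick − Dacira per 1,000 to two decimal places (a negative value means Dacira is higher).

Standard total = 1,129,000; weights = 0.1810, 0.2003, 0.1164, 0.1890, 0.1334, 0.1799.
Fenwick: 0.1810×141.9 + 0.2003×70.7 + 0.1164×58.9 + 0.1890×62.1 + 0.1334×30.3 + 0.1799×18.0 = 65.7221 per 1,000.
Dacira: 0.1810×156.4 + 0.2003×76.3 + 0.1164×81.7 + 0.1890×66.9 + 0.1334×42.7 + 0.1799×17.8 = 74.6477 per 1,000.
Difference = 65.7221 − 74.6477 = -8.9256.

-8.93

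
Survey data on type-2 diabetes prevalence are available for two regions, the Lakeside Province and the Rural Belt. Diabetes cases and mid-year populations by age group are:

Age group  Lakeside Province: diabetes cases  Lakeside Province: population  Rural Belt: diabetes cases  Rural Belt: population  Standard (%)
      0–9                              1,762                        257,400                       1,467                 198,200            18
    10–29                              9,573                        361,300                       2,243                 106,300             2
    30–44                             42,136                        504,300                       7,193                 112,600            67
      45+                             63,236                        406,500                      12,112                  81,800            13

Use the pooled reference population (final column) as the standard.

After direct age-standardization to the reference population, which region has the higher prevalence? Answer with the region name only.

Lakeside Province

Age-specific rates per 1,000 for the Lakeside Province: 6.845, 26.496, 83.553, 155.562.
For the Rural Belt: 7.402, 21.101, 63.881, 148.068.
Standard weights: 0.18, 0.02, 0.67, 0.13.
The Lakeside Province: 0.1800×6.845 + 0.0200×26.496 + 0.6700×83.553 + 0.1300×155.562 = 77.9660 per 1,000.
The Rural Belt: 0.1800×7.402 + 0.0200×21.101 + 0.6700×63.881 + 0.1300×148.068 = 63.8035 per 1,000.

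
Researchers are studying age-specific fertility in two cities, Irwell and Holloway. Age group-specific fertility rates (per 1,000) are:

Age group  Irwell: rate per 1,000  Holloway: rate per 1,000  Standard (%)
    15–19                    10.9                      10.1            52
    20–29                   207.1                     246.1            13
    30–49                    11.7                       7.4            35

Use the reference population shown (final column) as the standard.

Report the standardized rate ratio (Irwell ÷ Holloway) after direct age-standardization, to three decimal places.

Standard weights: 0.52, 0.13, 0.35.
Irwell: 0.5200×10.9 + 0.1300×207.1 + 0.3500×11.7 = 36.6860 per 1,000.
Holloway: 0.5200×10.1 + 0.1300×246.1 + 0.3500×7.4 = 39.8350 per 1,000.
Ratio = 36.6860 ÷ 39.8350 = 0.92095.

0.921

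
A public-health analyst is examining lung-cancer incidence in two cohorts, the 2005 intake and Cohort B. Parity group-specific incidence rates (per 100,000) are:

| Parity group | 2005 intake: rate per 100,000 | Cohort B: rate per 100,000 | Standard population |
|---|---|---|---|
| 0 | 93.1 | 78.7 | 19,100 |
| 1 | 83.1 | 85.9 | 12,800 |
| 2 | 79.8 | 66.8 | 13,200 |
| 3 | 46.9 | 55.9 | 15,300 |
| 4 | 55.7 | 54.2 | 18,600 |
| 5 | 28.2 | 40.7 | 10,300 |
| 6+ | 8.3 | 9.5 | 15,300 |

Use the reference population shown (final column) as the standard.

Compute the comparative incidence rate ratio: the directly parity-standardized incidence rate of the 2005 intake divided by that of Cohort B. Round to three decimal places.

Standard total = 104,600; weights = 0.1826, 0.1224, 0.1262, 0.1463, 0.1778, 0.0985, 0.1463.
The 2005 intake: 0.1826×93.1 + 0.1224×83.1 + 0.1262×79.8 + 0.1463×46.9 + 0.1778×55.7 + 0.0985×28.2 + 0.1463×8.3 = 57.9951 per 100,000.
Cohort B: 0.1826×78.7 + 0.1224×85.9 + 0.1262×66.8 + 0.1463×55.9 + 0.1778×54.2 + 0.0985×40.7 + 0.1463×9.5 = 56.5239 per 100,000.
Ratio = 57.9951 ÷ 56.5239 = 1.02603.

1.026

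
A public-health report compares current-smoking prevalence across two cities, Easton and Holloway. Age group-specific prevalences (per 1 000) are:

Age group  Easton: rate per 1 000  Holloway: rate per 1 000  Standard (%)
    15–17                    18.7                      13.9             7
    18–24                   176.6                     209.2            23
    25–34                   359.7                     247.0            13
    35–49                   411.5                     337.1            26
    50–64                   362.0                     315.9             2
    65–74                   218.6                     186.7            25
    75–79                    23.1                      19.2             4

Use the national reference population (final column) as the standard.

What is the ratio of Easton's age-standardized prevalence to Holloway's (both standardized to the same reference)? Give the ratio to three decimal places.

Standard weights: 0.07, 0.23, 0.13, 0.26, 0.02, 0.25, 0.04.
Easton: 0.0700×18.7 + 0.2300×176.6 + 0.1300×359.7 + 0.2600×411.5 + 0.0200×362.0 + 0.2500×218.6 + 0.0400×23.1 = 258.4920 per 1 000.
Holloway: 0.0700×13.9 + 0.2300×209.2 + 0.1300×247.0 + 0.2600×337.1 + 0.0200×315.9 + 0.2500×186.7 + 0.0400×19.2 = 222.6060 per 1 000.
Ratio = 258.4920 ÷ 222.6060 = 1.16121.

1.161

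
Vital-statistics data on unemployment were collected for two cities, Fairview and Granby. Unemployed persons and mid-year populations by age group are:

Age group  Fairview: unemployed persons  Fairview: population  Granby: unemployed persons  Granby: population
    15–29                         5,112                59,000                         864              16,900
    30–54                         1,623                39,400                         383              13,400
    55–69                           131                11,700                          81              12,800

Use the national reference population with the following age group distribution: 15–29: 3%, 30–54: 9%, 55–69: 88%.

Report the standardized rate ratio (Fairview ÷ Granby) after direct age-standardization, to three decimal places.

Age-specific rates per 1,000 for Fairview: 86.644, 41.193, 11.197.
For Granby: 51.124, 28.582, 6.328.
Standard weights: 0.03, 0.09, 0.88.
Fairview: 0.0300×86.644 + 0.0900×41.193 + 0.8800×11.197 = 16.1597 per 1,000.
Granby: 0.0300×51.124 + 0.0900×28.582 + 0.8800×6.328 = 9.6749 per 1,000.
Ratio = 16.1597 ÷ 9.6749 = 1.67027.

1.670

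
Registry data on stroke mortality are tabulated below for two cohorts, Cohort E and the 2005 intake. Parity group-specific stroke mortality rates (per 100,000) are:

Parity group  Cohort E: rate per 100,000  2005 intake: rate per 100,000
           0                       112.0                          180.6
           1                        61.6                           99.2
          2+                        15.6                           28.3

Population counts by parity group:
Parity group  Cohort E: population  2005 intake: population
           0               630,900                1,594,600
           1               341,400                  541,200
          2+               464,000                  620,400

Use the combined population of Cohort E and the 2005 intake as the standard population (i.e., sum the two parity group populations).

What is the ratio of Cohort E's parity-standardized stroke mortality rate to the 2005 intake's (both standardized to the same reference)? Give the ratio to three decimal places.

0.616

Combined standard total = 4,192,500; weights = 0.5308, 0.2105, 0.2587.
Cohort E: 0.5308×112.0 + 0.2105×61.6 + 0.2587×15.6 = 76.4558 per 100,000.
The 2005 intake: 0.5308×180.6 + 0.2105×99.2 + 0.2587×28.3 = 124.0710 per 100,000.
Ratio = 76.4558 ÷ 124.0710 = 0.61623.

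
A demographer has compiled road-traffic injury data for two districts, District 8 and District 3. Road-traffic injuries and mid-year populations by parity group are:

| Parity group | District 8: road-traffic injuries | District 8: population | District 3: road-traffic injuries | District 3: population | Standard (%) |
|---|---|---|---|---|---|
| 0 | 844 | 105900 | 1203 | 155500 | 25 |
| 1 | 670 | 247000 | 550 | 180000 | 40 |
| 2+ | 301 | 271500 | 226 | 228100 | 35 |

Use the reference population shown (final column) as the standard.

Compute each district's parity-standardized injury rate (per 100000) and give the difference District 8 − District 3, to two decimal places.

-3.76

Parity-specific rates per 100000 for District 8: 796.98, 271.26, 110.87.
For District 3: 773.63, 305.56, 99.08.
Standard weights: 0.25, 0.40, 0.35.
District 8: 0.2500×796.98 + 0.4000×271.26 + 0.3500×110.87 = 346.5495 per 100000.
District 3: 0.2500×773.63 + 0.4000×305.56 + 0.3500×99.08 = 350.3084 per 100000.
Difference = 346.5495 − 350.3084 = -3.7588.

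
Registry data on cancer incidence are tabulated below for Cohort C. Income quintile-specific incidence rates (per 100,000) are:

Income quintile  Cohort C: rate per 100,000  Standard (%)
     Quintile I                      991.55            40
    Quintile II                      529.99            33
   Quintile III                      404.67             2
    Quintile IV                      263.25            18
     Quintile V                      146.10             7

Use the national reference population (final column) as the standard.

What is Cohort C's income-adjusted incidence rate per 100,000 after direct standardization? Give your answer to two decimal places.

Standard weights: 0.40, 0.33, 0.02, 0.18, 0.07.
Standardized rate: 0.4000×991.55 + 0.3300×529.99 + 0.0200×404.67 + 0.1800×263.25 + 0.0700×146.10 = 637.2221 per 100,000.

637.22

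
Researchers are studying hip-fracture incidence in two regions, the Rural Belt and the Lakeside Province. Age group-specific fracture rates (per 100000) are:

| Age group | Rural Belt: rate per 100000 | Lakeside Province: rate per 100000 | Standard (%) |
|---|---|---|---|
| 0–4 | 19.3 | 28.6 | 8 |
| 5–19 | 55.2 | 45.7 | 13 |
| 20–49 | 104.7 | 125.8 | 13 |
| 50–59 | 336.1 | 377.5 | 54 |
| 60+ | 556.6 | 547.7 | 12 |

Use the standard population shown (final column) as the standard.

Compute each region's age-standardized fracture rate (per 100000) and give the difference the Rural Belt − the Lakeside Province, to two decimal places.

Standard weights: 0.08, 0.13, 0.13, 0.54, 0.12.
The Rural Belt: 0.0800×19.3 + 0.1300×55.2 + 0.1300×104.7 + 0.5400×336.1 + 0.1200×556.6 = 270.6170 per 100000.
The Lakeside Province: 0.0800×28.6 + 0.1300×45.7 + 0.1300×125.8 + 0.5400×377.5 + 0.1200×547.7 = 294.1570 per 100000.
Difference = 270.6170 − 294.1570 = -23.5400.

-23.54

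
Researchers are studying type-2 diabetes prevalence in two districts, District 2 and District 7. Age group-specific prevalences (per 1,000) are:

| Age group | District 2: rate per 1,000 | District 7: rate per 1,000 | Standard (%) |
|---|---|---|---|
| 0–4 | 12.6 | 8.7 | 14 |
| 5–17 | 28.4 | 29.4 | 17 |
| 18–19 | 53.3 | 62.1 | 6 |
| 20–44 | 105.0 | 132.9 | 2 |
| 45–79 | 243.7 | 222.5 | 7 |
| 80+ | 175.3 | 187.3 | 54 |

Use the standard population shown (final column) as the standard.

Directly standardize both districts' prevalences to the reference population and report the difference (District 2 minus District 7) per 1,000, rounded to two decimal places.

-5.71

Standard weights: 0.14, 0.17, 0.06, 0.02, 0.07, 0.54.
District 2: 0.1400×12.6 + 0.1700×28.4 + 0.0600×53.3 + 0.0200×105.0 + 0.0700×243.7 + 0.5400×175.3 = 123.6110 per 1,000.
District 7: 0.1400×8.7 + 0.1700×29.4 + 0.0600×62.1 + 0.0200×132.9 + 0.0700×222.5 + 0.5400×187.3 = 129.3170 per 1,000.
Difference = 123.6110 − 129.3170 = -5.7060.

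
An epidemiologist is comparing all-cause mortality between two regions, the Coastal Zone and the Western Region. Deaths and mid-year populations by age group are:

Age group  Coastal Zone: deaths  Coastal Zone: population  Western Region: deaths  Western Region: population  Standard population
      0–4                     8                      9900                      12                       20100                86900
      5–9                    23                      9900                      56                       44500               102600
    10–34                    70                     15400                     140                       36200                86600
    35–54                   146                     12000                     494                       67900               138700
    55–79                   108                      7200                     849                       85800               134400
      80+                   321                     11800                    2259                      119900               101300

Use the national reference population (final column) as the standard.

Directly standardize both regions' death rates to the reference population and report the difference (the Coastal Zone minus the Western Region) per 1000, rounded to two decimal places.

Age-specific rates per 1000 for the Coastal Zone: 0.808, 2.323, 4.545, 12.167, 15.000, 27.203.
For the Western Region: 0.597, 1.258, 3.867, 7.275, 9.895, 18.841.
Standard total = 650500; weights = 0.1336, 0.1577, 0.1331, 0.2132, 0.2066, 0.1557.
The Coastal Zone: 0.1336×0.808 + 0.1577×2.323 + 0.1331×4.545 + 0.2132×12.167 + 0.2066×15.000 + 0.1557×27.203 = 11.0091 per 1000.
The Western Region: 0.1336×0.597 + 0.1577×1.258 + 0.1331×3.867 + 0.2132×7.275 + 0.2066×9.895 + 0.1557×18.841 = 7.3228 per 1000.
Difference = 11.0091 − 7.3228 = 3.6863.

3.69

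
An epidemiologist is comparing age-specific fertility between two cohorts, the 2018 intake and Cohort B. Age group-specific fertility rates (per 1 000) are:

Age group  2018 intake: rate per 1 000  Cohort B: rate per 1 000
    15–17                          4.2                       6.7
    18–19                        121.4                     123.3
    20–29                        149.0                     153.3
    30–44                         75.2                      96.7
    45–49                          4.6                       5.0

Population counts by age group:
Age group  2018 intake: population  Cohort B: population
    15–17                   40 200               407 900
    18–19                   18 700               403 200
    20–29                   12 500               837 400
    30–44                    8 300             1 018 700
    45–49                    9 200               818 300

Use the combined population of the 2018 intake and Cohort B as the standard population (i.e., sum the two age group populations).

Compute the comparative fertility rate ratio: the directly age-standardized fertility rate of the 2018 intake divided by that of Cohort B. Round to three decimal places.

Combined standard total = 3 574 400; weights = 0.1254, 0.1180, 0.2378, 0.2873, 0.2315.
The 2018 intake: 0.1254×4.2 + 0.1180×121.4 + 0.2378×149.0 + 0.2873×75.2 + 0.2315×4.6 = 72.9557 per 1 000.
Cohort B: 0.1254×6.7 + 0.1180×123.3 + 0.2378×153.3 + 0.2873×96.7 + 0.2315×5.0 = 80.7858 per 1 000.
Ratio = 72.9557 ÷ 80.7858 = 0.90308.

0.903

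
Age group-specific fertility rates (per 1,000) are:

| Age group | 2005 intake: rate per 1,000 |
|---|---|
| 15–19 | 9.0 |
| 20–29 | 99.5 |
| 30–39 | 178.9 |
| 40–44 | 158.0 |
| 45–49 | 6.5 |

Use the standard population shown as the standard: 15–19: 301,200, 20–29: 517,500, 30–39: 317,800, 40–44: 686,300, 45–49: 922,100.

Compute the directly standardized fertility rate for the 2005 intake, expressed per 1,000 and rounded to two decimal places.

Standard total = 2,744,900; weights = 0.1097, 0.1885, 0.1158, 0.2500, 0.3359.
Standardized rate: 0.1097×9.0 + 0.1885×99.5 + 0.1158×178.9 + 0.2500×158.0 + 0.3359×6.5 = 82.1471 per 1,000.

82.15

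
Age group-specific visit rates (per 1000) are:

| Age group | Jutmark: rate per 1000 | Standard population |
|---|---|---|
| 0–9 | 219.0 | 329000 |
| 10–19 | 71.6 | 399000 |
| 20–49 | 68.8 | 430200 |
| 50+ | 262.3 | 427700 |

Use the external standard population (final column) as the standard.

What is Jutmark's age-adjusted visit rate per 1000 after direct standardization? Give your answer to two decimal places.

Standard total = 1585900; weights = 0.2075, 0.2516, 0.2713, 0.2697.
Standardized rate: 0.2075×219.0 + 0.2516×71.6 + 0.2713×68.8 + 0.2697×262.3 = 152.8488 per 1000.

152.85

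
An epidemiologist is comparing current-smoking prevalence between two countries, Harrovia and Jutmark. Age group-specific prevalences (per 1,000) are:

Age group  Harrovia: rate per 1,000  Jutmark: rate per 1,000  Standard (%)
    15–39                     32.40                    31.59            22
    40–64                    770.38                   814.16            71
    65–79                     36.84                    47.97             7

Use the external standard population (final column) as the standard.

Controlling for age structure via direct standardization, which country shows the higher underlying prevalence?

Jutmark

Standard weights: 0.22, 0.71, 0.07.
Harrovia: 0.2200×32.40 + 0.7100×770.38 + 0.0700×36.84 = 556.6766 per 1,000.
Jutmark: 0.2200×31.59 + 0.7100×814.16 + 0.0700×47.97 = 588.3613 per 1,000.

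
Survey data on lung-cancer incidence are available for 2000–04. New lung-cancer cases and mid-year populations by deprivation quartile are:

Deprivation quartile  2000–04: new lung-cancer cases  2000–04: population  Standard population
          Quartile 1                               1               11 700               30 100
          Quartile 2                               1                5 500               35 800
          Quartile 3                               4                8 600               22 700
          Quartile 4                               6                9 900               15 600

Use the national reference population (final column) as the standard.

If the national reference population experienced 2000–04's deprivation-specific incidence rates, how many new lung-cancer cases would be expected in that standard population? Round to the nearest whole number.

29

Deprivation-specific rates per 100 000 for 2000–04: 8.55, 18.18, 46.51, 60.61.
Expected new lung-cancer cases = Σ (standard pop × deprivation-specific rate ÷ 100 000)
= 30 100×8.55/100 000 + 35 800×18.18/100 000 + 22 700×46.51/100 000 + 15 600×60.61/100 000
= 2.57 + 6.51 + 10.56 + 9.45 = 29.09.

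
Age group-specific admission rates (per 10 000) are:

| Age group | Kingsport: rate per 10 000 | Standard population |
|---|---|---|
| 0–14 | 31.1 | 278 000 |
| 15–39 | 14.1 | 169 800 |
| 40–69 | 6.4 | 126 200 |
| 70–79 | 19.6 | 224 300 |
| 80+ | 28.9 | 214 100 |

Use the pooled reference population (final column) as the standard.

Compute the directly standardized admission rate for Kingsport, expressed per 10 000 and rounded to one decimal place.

Standard total = 1 012 400; weights = 0.2746, 0.1677, 0.1247, 0.2216, 0.2115.
Standardized rate: 0.2746×31.1 + 0.1677×14.1 + 0.1247×6.4 + 0.2216×19.6 + 0.2115×28.9 = 22.1567 per 10 000.

22.2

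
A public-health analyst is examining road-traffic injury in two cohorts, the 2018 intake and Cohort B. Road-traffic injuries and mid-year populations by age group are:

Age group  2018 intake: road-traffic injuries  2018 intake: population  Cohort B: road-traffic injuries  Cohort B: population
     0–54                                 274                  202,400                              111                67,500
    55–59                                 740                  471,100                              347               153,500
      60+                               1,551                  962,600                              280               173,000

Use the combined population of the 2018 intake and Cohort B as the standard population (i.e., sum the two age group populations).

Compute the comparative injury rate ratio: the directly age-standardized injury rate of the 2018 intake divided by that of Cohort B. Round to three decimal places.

Age-specific rates per 100,000 for the 2018 intake: 135.38, 157.08, 161.13.
For Cohort B: 164.44, 226.06, 161.85.
Combined standard total = 2,030,100; weights = 0.1329, 0.3077, 0.5594.
The 2018 intake: 0.1329×135.38 + 0.3077×157.08 + 0.5594×161.13 = 156.4575 per 100,000.
Cohort B: 0.1329×164.44 + 0.3077×226.06 + 0.5594×161.85 = 181.9498 per 100,000.
Ratio = 156.4575 ÷ 181.9498 = 0.85989.

0.860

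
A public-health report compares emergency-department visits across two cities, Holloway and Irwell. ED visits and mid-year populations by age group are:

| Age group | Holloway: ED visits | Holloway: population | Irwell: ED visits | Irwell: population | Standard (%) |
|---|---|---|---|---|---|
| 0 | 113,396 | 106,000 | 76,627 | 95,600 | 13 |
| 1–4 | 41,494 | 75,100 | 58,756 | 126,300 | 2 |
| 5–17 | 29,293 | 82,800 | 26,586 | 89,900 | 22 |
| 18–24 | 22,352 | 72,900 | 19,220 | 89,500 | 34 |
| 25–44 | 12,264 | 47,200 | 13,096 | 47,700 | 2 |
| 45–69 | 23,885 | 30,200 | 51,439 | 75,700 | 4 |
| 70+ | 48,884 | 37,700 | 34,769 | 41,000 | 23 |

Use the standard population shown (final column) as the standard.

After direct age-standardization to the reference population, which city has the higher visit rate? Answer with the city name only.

Age-specific rates per 1,000 for Holloway: 1069.774, 552.517, 353.780, 306.612, 259.831, 790.894, 1296.658.
For Irwell: 801.538, 465.210, 295.729, 214.749, 274.549, 679.511, 848.024.
Standard weights: 0.13, 0.02, 0.22, 0.34, 0.02, 0.04, 0.23.
Holloway: 0.1300×1069.774 + 0.0200×552.517 + 0.2200×353.780 + 0.3400×306.612 + 0.0200×259.831 + 0.0400×790.894 + 0.2300×1296.658 = 667.2642 per 1,000.
Irwell: 0.1300×801.538 + 0.0200×465.210 + 0.2200×295.729 + 0.3400×214.749 + 0.0200×274.549 + 0.0400×679.511 + 0.2300×848.024 = 479.2960 per 1,000.

Holloway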